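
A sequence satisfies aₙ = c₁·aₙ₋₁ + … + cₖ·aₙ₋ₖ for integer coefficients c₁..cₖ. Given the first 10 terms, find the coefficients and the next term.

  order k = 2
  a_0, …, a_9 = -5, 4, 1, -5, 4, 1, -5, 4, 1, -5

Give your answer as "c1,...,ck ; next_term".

  a_2 = -1·4 + -1·-5 = 1
  a_3 = -1·1 + -1·4 = -5
  a_4 = -1·-5 + -1·1 = 4
  a_5 = -1·4 + -1·-5 = 1
  a_6 = -1·1 + -1·4 = -5
  a_7 = -1·-5 + -1·1 = 4
  a_8 = -1·4 + -1·-5 = 1
  a_9 = -1·1 + -1·4 = -5
  a_10 = -1·-5 + -1·1 = 4

-1,-1 ; 4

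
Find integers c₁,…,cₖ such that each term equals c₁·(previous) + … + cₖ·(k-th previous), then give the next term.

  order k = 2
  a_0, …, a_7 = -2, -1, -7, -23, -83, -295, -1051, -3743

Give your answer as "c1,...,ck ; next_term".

  a_2 = 3·-1 + 2·-2 = -7
  a_3 = 3·-7 + 2·-1 = -23
  a_4 = 3·-23 + 2·-7 = -83
  a_5 = 3·-83 + 2·-23 = -295
  a_6 = 3·-295 + 2·-83 = -1051
  a_7 = 3·-1051 + 2·-295 = -3743
  a_8 = 3·-3743 + 2·-1051 = -13331

3,2 ; -13331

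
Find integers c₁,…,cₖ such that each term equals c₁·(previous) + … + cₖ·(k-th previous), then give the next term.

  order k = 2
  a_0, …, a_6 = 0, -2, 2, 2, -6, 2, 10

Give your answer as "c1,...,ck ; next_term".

  a_2 = -1·-2 + -2·0 = 2
  a_3 = -1·2 + -2·-2 = 2
  a_4 = -1·2 + -2·2 = -6
  a_5 = -1·-6 + -2·2 = 2
  a_6 = -1·2 + -2·-6 = 10
  a_7 = -1·10 + -2·2 = -14

-1,-2 ; -14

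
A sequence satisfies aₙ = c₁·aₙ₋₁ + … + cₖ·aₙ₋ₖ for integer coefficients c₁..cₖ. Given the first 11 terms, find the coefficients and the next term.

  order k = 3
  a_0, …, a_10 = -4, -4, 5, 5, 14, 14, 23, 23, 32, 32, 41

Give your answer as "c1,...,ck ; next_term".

1,1,-1 ; 41

  a_3 = 1·5 + 1·-4 + -1·-4 = 5
  a_4 = 1·5 + 1·5 + -1·-4 = 14
  a_5 = 1·14 + 1·5 + -1·5 = 14
  a_6 = 1·14 + 1·14 + -1·5 = 23
  a_7 = 1·23 + 1·14 + -1·14 = 23
  a_8 = 1·23 + 1·23 + -1·14 = 32
  a_9 = 1·32 + 1·23 + -1·23 = 32
  a_10 = 1·32 + 1·32 + -1·23 = 41
  a_11 = 1·41 + 1·32 + -1·32 = 41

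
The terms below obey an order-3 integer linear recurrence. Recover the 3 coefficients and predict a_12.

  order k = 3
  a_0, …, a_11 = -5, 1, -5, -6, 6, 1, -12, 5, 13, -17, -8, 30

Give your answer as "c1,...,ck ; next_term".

  a_3 = 0·-5 + -1·1 + 1·-5 = -6
  a_4 = 0·-6 + -1·-5 + 1·1 = 6
  a_5 = 0·6 + -1·-6 + 1·-5 = 1
  a_6 = 0·1 + -1·6 + 1·-6 = -12
  a_7 = 0·-12 + -1·1 + 1·6 = 5
  a_8 = 0·5 + -1·-12 + 1·1 = 13
  a_9 = 0·13 + -1·5 + 1·-12 = -17
  a_10 = 0·-17 + -1·13 + 1·5 = -8
  a_11 = 0·-8 + -1·-17 + 1·13 = 30
  a_12 = 0·30 + -1·-8 + 1·-17 = -9

0,-1,1 ; -9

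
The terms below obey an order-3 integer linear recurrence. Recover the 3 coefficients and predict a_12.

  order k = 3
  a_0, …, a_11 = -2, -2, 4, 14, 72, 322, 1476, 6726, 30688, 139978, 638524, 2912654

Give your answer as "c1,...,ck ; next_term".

  a_3 = 4·4 + 3·-2 + -2·-2 = 14
  a_4 = 4·14 + 3·4 + -2·-2 = 72
  a_5 = 4·72 + 3·14 + -2·4 = 322
  a_6 = 4·322 + 3·72 + -2·14 = 1476
  a_7 = 4·1476 + 3·322 + -2·72 = 6726
  a_8 = 4·6726 + 3·1476 + -2·322 = 30688
  a_9 = 4·30688 + 3·6726 + -2·1476 = 139978
  a_10 = 4·139978 + 3·30688 + -2·6726 = 638524
  a_11 = 4·638524 + 3·139978 + -2·30688 = 2912654
  a_12 = 4·2912654 + 3·638524 + -2·139978 = 13286232

4,3,-2 ; 13286232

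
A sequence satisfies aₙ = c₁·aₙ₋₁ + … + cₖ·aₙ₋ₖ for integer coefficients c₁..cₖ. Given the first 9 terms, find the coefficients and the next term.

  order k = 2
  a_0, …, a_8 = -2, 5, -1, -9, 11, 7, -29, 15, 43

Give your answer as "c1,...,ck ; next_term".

  a_2 = -1·5 + -2·-2 = -1
  a_3 = -1·-1 + -2·5 = -9
  a_4 = -1·-9 + -2·-1 = 11
  a_5 = -1·11 + -2·-9 = 7
  a_6 = -1·7 + -2·11 = -29
  a_7 = -1·-29 + -2·7 = 15
  a_8 = -1·15 + -2·-29 = 43
  a_9 = -1·43 + -2·15 = -73

-1,-2 ; -73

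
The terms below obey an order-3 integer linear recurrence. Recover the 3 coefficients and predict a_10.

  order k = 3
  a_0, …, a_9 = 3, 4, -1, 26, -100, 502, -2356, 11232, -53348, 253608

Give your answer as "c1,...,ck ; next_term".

-4,4,2 ; -1205360

  a_3 = -4·-1 + 4·4 + 2·3 = 26
  a_4 = -4·26 + 4·-1 + 2·4 = -100
  a_5 = -4·-100 + 4·26 + 2·-1 = 502
  a_6 = -4·502 + 4·-100 + 2·26 = -2356
  a_7 = -4·-2356 + 4·502 + 2·-100 = 11232
  a_8 = -4·11232 + 4·-2356 + 2·502 = -53348
  a_9 = -4·-53348 + 4·11232 + 2·-2356 = 253608
  a_10 = -4·253608 + 4·-53348 + 2·11232 = -1205360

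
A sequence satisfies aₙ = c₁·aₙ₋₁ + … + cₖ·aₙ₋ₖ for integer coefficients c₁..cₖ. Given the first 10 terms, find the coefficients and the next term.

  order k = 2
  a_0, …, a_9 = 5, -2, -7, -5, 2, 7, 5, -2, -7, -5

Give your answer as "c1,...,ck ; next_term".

1,-1 ; 2

  a_2 = 1·-2 + -1·5 = -7
  a_3 = 1·-7 + -1·-2 = -5
  a_4 = 1·-5 + -1·-7 = 2
  a_5 = 1·2 + -1·-5 = 7
  a_6 = 1·7 + -1·2 = 5
  a_7 = 1·5 + -1·7 = -2
  a_8 = 1·-2 + -1·5 = -7
  a_9 = 1·-7 + -1·-2 = -5
  a_10 = 1·-5 + -1·-7 = 2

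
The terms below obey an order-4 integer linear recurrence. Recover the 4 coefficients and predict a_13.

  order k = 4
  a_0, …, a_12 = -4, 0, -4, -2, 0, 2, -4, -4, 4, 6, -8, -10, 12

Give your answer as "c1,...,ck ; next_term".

0,-1,0,1 ; 16

  a_4 = 0·-2 + -1·-4 + 0·0 + 1·-4 = 0
  a_5 = 0·0 + -1·-2 + 0·-4 + 1·0 = 2
  a_6 = 0·2 + -1·0 + 0·-2 + 1·-4 = -4
  a_7 = 0·-4 + -1·2 + 0·0 + 1·-2 = -4
  a_8 = 0·-4 + -1·-4 + 0·2 + 1·0 = 4
  a_9 = 0·4 + -1·-4 + 0·-4 + 1·2 = 6
  a_10 = 0·6 + -1·4 + 0·-4 + 1·-4 = -8
  a_11 = 0·-8 + -1·6 + 0·4 + 1·-4 = -10
  a_12 = 0·-10 + -1·-8 + 0·6 + 1·4 = 12
  a_13 = 0·12 + -1·-10 + 0·-8 + 1·6 = 16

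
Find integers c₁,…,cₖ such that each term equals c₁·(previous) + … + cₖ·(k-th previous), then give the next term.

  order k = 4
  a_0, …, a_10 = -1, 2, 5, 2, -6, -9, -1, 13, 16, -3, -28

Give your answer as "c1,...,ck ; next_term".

  a_4 = 0·2 + -1·5 + -1·2 + -1·-1 = -6
  a_5 = 0·-6 + -1·2 + -1·5 + -1·2 = -9
  a_6 = 0·-9 + -1·-6 + -1·2 + -1·5 = -1
  a_7 = 0·-1 + -1·-9 + -1·-6 + -1·2 = 13
  a_8 = 0·13 + -1·-1 + -1·-9 + -1·-6 = 16
  a_9 = 0·16 + -1·13 + -1·-1 + -1·-9 = -3
  a_10 = 0·-3 + -1·16 + -1·13 + -1·-1 = -28
  a_11 = 0·-28 + -1·-3 + -1·16 + -1·13 = -26

0,-1,-1,-1 ; -26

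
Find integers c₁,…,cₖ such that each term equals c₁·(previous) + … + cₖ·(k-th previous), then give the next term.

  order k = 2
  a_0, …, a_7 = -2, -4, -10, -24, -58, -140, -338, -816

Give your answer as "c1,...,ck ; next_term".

  a_2 = 2·-4 + 1·-2 = -10
  a_3 = 2·-10 + 1·-4 = -24
  a_4 = 2·-24 + 1·-10 = -58
  a_5 = 2·-58 + 1·-24 = -140
  a_6 = 2·-140 + 1·-58 = -338
  a_7 = 2·-338 + 1·-140 = -816
  a_8 = 2·-816 + 1·-338 = -1970

2,1 ; -1970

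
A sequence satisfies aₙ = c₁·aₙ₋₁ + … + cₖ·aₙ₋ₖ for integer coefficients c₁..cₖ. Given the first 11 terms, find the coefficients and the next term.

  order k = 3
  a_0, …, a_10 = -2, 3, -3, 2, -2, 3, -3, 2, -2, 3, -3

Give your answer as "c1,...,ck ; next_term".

  a_3 = -1·-3 + -1·3 + -1·-2 = 2
  a_4 = -1·2 + -1·-3 + -1·3 = -2
  a_5 = -1·-2 + -1·2 + -1·-3 = 3
  a_6 = -1·3 + -1·-2 + -1·2 = -3
  a_7 = -1·-3 + -1·3 + -1·-2 = 2
  a_8 = -1·2 + -1·-3 + -1·3 = -2
  a_9 = -1·-2 + -1·2 + -1·-3 = 3
  a_10 = -1·3 + -1·-2 + -1·2 = -3
  a_11 = -1·-3 + -1·3 + -1·-2 = 2

-1,-1,-1 ; 2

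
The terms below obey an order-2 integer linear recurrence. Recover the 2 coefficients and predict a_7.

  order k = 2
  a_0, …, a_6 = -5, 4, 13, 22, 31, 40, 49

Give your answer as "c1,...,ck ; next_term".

  a_2 = 2·4 + -1·-5 = 13
  a_3 = 2·13 + -1·4 = 22
  a_4 = 2·22 + -1·13 = 31
  a_5 = 2·31 + -1·22 = 40
  a_6 = 2·40 + -1·31 = 49
  a_7 = 2·49 + -1·40 = 58

2,-1 ; 58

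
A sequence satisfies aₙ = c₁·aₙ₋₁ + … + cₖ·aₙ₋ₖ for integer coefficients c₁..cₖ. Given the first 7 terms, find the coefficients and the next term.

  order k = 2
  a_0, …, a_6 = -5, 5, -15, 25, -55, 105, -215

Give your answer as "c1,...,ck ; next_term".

  a_2 = -1·5 + 2·-5 = -15
  a_3 = -1·-15 + 2·5 = 25
  a_4 = -1·25 + 2·-15 = -55
  a_5 = -1·-55 + 2·25 = 105
  a_6 = -1·105 + 2·-55 = -215
  a_7 = -1·-215 + 2·105 = 425

-1,2 ; 425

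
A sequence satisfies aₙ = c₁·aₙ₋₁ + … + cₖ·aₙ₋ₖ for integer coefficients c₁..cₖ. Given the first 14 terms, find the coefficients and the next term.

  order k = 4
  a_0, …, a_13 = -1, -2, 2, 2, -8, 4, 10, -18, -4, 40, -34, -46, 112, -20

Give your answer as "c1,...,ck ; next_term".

-1,-1,1,2 ; -206

  a_4 = -1·2 + -1·2 + 1·-2 + 2·-1 = -8
  a_5 = -1·-8 + -1·2 + 1·2 + 2·-2 = 4
  a_6 = -1·4 + -1·-8 + 1·2 + 2·2 = 10
  a_7 = -1·10 + -1·4 + 1·-8 + 2·2 = -18
  a_8 = -1·-18 + -1·10 + 1·4 + 2·-8 = -4
  a_9 = -1·-4 + -1·-18 + 1·10 + 2·4 = 40
  a_10 = -1·40 + -1·-4 + 1·-18 + 2·10 = -34
  a_11 = -1·-34 + -1·40 + 1·-4 + 2·-18 = -46
  a_12 = -1·-46 + -1·-34 + 1·40 + 2·-4 = 112
  a_13 = -1·112 + -1·-46 + 1·-34 + 2·40 = -20
  a_14 = -1·-20 + -1·112 + 1·-46 + 2·-34 = -206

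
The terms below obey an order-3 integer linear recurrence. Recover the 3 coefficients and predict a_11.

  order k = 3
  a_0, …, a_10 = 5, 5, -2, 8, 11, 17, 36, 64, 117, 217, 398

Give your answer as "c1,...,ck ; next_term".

1,1,1 ; 732

  a_3 = 1·-2 + 1·5 + 1·5 = 8
  a_4 = 1·8 + 1·-2 + 1·5 = 11
  a_5 = 1·11 + 1·8 + 1·-2 = 17
  a_6 = 1·17 + 1·11 + 1·8 = 36
  a_7 = 1·36 + 1·17 + 1·11 = 64
  a_8 = 1·64 + 1·36 + 1·17 = 117
  a_9 = 1·117 + 1·64 + 1·36 = 217
  a_10 = 1·217 + 1·117 + 1·64 = 398
  a_11 = 1·398 + 1·217 + 1·117 = 732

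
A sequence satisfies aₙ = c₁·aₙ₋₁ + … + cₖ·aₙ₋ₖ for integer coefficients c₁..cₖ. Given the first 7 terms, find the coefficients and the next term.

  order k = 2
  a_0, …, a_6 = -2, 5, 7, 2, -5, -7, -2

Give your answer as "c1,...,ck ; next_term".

  a_2 = 1·5 + -1·-2 = 7
  a_3 = 1·7 + -1·5 = 2
  a_4 = 1·2 + -1·7 = -5
  a_5 = 1·-5 + -1·2 = -7
  a_6 = 1·-7 + -1·-5 = -2
  a_7 = 1·-2 + -1·-7 = 5

1,-1 ; 5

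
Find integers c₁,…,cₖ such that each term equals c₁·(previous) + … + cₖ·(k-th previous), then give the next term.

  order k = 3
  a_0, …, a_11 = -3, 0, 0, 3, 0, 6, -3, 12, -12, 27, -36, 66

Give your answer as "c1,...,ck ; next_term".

  a_3 = 0·0 + 2·0 + -1·-3 = 3
  a_4 = 0·3 + 2·0 + -1·0 = 0
  a_5 = 0·0 + 2·3 + -1·0 = 6
  a_6 = 0·6 + 2·0 + -1·3 = -3
  a_7 = 0·-3 + 2·6 + -1·0 = 12
  a_8 = 0·12 + 2·-3 + -1·6 = -12
  a_9 = 0·-12 + 2·12 + -1·-3 = 27
  a_10 = 0·27 + 2·-12 + -1·12 = -36
  a_11 = 0·-36 + 2·27 + -1·-12 = 66
  a_12 = 0·66 + 2·-36 + -1·27 = -99

0,2,-1 ; -99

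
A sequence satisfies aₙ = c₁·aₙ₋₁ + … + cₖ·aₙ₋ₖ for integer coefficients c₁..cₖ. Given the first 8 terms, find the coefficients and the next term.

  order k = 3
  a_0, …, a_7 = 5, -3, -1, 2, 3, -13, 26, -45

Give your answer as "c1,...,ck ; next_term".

  a_3 = -3·-1 + -3·-3 + -2·5 = 2
  a_4 = -3·2 + -3·-1 + -2·-3 = 3
  a_5 = -3·3 + -3·2 + -2·-1 = -13
  a_6 = -3·-13 + -3·3 + -2·2 = 26
  a_7 = -3·26 + -3·-13 + -2·3 = -45
  a_8 = -3·-45 + -3·26 + -2·-13 = 83

-3,-3,-2 ; 83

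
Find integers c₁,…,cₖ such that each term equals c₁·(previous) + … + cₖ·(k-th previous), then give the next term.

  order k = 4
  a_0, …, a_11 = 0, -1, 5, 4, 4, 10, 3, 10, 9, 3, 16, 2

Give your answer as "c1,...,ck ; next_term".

0,1,1,-1 ; 10

  a_4 = 0·4 + 1·5 + 1·-1 + -1·0 = 4
  a_5 = 0·4 + 1·4 + 1·5 + -1·-1 = 10
  a_6 = 0·10 + 1·4 + 1·4 + -1·5 = 3
  a_7 = 0·3 + 1·10 + 1·4 + -1·4 = 10
  a_8 = 0·10 + 1·3 + 1·10 + -1·4 = 9
  a_9 = 0·9 + 1·10 + 1·3 + -1·10 = 3
  a_10 = 0·3 + 1·9 + 1·10 + -1·3 = 16
  a_11 = 0·16 + 1·3 + 1·9 + -1·10 = 2
  a_12 = 0·2 + 1·16 + 1·3 + -1·9 = 10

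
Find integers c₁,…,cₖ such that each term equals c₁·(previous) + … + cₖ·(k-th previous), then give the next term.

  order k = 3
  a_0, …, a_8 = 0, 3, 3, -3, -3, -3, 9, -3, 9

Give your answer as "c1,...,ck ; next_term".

-1,0,-2 ; -27

  a_3 = -1·3 + 0·3 + -2·0 = -3
  a_4 = -1·-3 + 0·3 + -2·3 = -3
  a_5 = -1·-3 + 0·-3 + -2·3 = -3
  a_6 = -1·-3 + 0·-3 + -2·-3 = 9
  a_7 = -1·9 + 0·-3 + -2·-3 = -3
  a_8 = -1·-3 + 0·9 + -2·-3 = 9
  a_9 = -1·9 + 0·-3 + -2·9 = -27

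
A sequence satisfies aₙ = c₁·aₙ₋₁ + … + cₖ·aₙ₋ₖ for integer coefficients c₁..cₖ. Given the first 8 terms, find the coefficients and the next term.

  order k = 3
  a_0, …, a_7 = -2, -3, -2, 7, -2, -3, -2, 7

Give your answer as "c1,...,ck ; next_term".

  a_3 = -1·-2 + -1·-3 + -1·-2 = 7
  a_4 = -1·7 + -1·-2 + -1·-3 = -2
  a_5 = -1·-2 + -1·7 + -1·-2 = -3
  a_6 = -1·-3 + -1·-2 + -1·7 = -2
  a_7 = -1·-2 + -1·-3 + -1·-2 = 7
  a_8 = -1·7 + -1·-2 + -1·-3 = -2

-1,-1,-1 ; -2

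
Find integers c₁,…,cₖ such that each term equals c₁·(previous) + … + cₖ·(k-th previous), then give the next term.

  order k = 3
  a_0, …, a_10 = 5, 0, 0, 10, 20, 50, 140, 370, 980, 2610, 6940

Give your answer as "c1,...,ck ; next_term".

  a_3 = 2·0 + 1·0 + 2·5 = 10
  a_4 = 2·10 + 1·0 + 2·0 = 20
  a_5 = 2·20 + 1·10 + 2·0 = 50
  a_6 = 2·50 + 1·20 + 2·10 = 140
  a_7 = 2·140 + 1·50 + 2·20 = 370
  a_8 = 2·370 + 1·140 + 2·50 = 980
  a_9 = 2·980 + 1·370 + 2·140 = 2610
  a_10 = 2·2610 + 1·980 + 2·370 = 6940
  a_11 = 2·6940 + 1·2610 + 2·980 = 18450

2,1,2 ; 18450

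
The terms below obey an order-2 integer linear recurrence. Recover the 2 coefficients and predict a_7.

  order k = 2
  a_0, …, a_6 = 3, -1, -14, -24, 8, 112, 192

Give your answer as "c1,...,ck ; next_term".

2,-4 ; -64

  a_2 = 2·-1 + -4·3 = -14
  a_3 = 2·-14 + -4·-1 = -24
  a_4 = 2·-24 + -4·-14 = 8
  a_5 = 2·8 + -4·-24 = 112
  a_6 = 2·112 + -4·8 = 192
  a_7 = 2·192 + -4·112 = -64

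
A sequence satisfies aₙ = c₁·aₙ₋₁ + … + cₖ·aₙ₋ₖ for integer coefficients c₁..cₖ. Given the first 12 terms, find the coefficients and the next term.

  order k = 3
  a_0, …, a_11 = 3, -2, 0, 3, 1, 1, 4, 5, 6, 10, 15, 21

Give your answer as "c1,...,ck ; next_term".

  a_3 = 1·0 + 0·-2 + 1·3 = 3
  a_4 = 1·3 + 0·0 + 1·-2 = 1
  a_5 = 1·1 + 0·3 + 1·0 = 1
  a_6 = 1·1 + 0·1 + 1·3 = 4
  a_7 = 1·4 + 0·1 + 1·1 = 5
  a_8 = 1·5 + 0·4 + 1·1 = 6
  a_9 = 1·6 + 0·5 + 1·4 = 10
  a_10 = 1·10 + 0·6 + 1·5 = 15
  a_11 = 1·15 + 0·10 + 1·6 = 21
  a_12 = 1·21 + 0·15 + 1·10 = 31

1,0,1 ; 31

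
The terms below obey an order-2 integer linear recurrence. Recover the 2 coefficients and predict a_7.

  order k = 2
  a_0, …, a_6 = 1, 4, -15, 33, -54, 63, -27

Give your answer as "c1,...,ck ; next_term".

  a_2 = -3·4 + -3·1 = -15
  a_3 = -3·-15 + -3·4 = 33
  a_4 = -3·33 + -3·-15 = -54
  a_5 = -3·-54 + -3·33 = 63
  a_6 = -3·63 + -3·-54 = -27
  a_7 = -3·-27 + -3·63 = -108

-3,-3 ; -108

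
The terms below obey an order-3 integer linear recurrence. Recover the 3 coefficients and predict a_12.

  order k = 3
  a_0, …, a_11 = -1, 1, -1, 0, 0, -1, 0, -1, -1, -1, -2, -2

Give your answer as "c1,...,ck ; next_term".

  a_3 = 0·-1 + 1·1 + 1·-1 = 0
  a_4 = 0·0 + 1·-1 + 1·1 = 0
  a_5 = 0·0 + 1·0 + 1·-1 = -1
  a_6 = 0·-1 + 1·0 + 1·0 = 0
  a_7 = 0·0 + 1·-1 + 1·0 = -1
  a_8 = 0·-1 + 1·0 + 1·-1 = -1
  a_9 = 0·-1 + 1·-1 + 1·0 = -1
  a_10 = 0·-1 + 1·-1 + 1·-1 = -2
  a_11 = 0·-2 + 1·-1 + 1·-1 = -2
  a_12 = 0·-2 + 1·-2 + 1·-1 = -3

0,1,1 ; -3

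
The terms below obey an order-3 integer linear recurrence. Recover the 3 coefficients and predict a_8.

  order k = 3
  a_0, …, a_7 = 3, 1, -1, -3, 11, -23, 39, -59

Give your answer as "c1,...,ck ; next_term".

-3,-3,-1 ; 83

  a_3 = -3·-1 + -3·1 + -1·3 = -3
  a_4 = -3·-3 + -3·-1 + -1·1 = 11
  a_5 = -3·11 + -3·-3 + -1·-1 = -23
  a_6 = -3·-23 + -3·11 + -1·-3 = 39
  a_7 = -3·39 + -3·-23 + -1·11 = -59
  a_8 = -3·-59 + -3·39 + -1·-23 = 83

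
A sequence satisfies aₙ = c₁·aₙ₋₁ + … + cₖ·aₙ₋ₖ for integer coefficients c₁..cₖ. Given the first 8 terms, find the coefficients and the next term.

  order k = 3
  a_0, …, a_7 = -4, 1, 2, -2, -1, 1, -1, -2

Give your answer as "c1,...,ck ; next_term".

  a_3 = 1·2 + 0·1 + 1·-4 = -2
  a_4 = 1·-2 + 0·2 + 1·1 = -1
  a_5 = 1·-1 + 0·-2 + 1·2 = 1
  a_6 = 1·1 + 0·-1 + 1·-2 = -1
  a_7 = 1·-1 + 0·1 + 1·-1 = -2
  a_8 = 1·-2 + 0·-1 + 1·1 = -1

1,0,1 ; -1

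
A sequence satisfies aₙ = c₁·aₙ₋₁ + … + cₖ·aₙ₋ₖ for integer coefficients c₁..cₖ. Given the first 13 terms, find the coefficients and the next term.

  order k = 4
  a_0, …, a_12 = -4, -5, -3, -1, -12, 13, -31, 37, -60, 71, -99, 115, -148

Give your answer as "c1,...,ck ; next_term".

-2,0,2,1 ; 169

  a_4 = -2·-1 + 0·-3 + 2·-5 + 1·-4 = -12
  a_5 = -2·-12 + 0·-1 + 2·-3 + 1·-5 = 13
  a_6 = -2·13 + 0·-12 + 2·-1 + 1·-3 = -31
  a_7 = -2·-31 + 0·13 + 2·-12 + 1·-1 = 37
  a_8 = -2·37 + 0·-31 + 2·13 + 1·-12 = -60
  a_9 = -2·-60 + 0·37 + 2·-31 + 1·13 = 71
  a_10 = -2·71 + 0·-60 + 2·37 + 1·-31 = -99
  a_11 = -2·-99 + 0·71 + 2·-60 + 1·37 = 115
  a_12 = -2·115 + 0·-99 + 2·71 + 1·-60 = -148
  a_13 = -2·-148 + 0·115 + 2·-99 + 1·71 = 169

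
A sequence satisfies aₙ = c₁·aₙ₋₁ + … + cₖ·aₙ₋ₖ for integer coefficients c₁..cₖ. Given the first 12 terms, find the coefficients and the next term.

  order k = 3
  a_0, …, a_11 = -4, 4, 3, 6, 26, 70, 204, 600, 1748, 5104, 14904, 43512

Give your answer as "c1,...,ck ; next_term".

  a_3 = 2·3 + 2·4 + 2·-4 = 6
  a_4 = 2·6 + 2·3 + 2·4 = 26
  a_5 = 2·26 + 2·6 + 2·3 = 70
  a_6 = 2·70 + 2·26 + 2·6 = 204
  a_7 = 2·204 + 2·70 + 2·26 = 600
  a_8 = 2·600 + 2·204 + 2·70 = 1748
  a_9 = 2·1748 + 2·600 + 2·204 = 5104
  a_10 = 2·5104 + 2·1748 + 2·600 = 14904
  a_11 = 2·14904 + 2·5104 + 2·1748 = 43512
  a_12 = 2·43512 + 2·14904 + 2·5104 = 127040

2,2,2 ; 127040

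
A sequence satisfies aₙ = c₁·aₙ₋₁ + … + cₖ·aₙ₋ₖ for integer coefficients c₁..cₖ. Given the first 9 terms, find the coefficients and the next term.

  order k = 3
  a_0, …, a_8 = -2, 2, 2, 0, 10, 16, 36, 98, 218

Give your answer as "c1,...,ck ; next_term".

1,2,3 ; 522

  a_3 = 1·2 + 2·2 + 3·-2 = 0
  a_4 = 1·0 + 2·2 + 3·2 = 10
  a_5 = 1·10 + 2·0 + 3·2 = 16
  a_6 = 1·16 + 2·10 + 3·0 = 36
  a_7 = 1·36 + 2·16 + 3·10 = 98
  a_8 = 1·98 + 2·36 + 3·16 = 218
  a_9 = 1·218 + 2·98 + 3·36 = 522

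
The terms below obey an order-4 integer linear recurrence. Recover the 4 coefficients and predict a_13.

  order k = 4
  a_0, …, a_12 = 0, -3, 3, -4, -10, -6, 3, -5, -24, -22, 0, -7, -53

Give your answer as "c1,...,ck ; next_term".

  a_4 = 1·-4 + -1·3 + 1·-3 + 1·0 = -10
  a_5 = 1·-10 + -1·-4 + 1·3 + 1·-3 = -6
  a_6 = 1·-6 + -1·-10 + 1·-4 + 1·3 = 3
  a_7 = 1·3 + -1·-6 + 1·-10 + 1·-4 = -5
  a_8 = 1·-5 + -1·3 + 1·-6 + 1·-10 = -24
  a_9 = 1·-24 + -1·-5 + 1·3 + 1·-6 = -22
  a_10 = 1·-22 + -1·-24 + 1·-5 + 1·3 = 0
  a_11 = 1·0 + -1·-22 + 1·-24 + 1·-5 = -7
  a_12 = 1·-7 + -1·0 + 1·-22 + 1·-24 = -53
  a_13 = 1·-53 + -1·-7 + 1·0 + 1·-22 = -68

1,-1,1,1 ; -68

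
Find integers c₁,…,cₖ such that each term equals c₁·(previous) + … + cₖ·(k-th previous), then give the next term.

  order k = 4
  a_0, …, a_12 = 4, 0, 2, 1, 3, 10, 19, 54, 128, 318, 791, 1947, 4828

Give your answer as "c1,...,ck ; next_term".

1,3,2,-1 ; 11933

  a_4 = 1·1 + 3·2 + 2·0 + -1·4 = 3
  a_5 = 1·3 + 3·1 + 2·2 + -1·0 = 10
  a_6 = 1·10 + 3·3 + 2·1 + -1·2 = 19
  a_7 = 1·19 + 3·10 + 2·3 + -1·1 = 54
  a_8 = 1·54 + 3·19 + 2·10 + -1·3 = 128
  a_9 = 1·128 + 3·54 + 2·19 + -1·10 = 318
  a_10 = 1·318 + 3·128 + 2·54 + -1·19 = 791
  a_11 = 1·791 + 3·318 + 2·128 + -1·54 = 1947
  a_12 = 1·1947 + 3·791 + 2·318 + -1·128 = 4828
  a_13 = 1·4828 + 3·1947 + 2·791 + -1·318 = 11933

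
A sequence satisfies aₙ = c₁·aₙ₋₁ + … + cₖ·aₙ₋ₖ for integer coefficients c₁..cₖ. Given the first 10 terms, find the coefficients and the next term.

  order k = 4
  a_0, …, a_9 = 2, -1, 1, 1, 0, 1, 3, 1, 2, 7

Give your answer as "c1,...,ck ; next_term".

  a_4 = 0·1 + 0·1 + 2·-1 + 1·2 = 0
  a_5 = 0·0 + 0·1 + 2·1 + 1·-1 = 1
  a_6 = 0·1 + 0·0 + 2·1 + 1·1 = 3
  a_7 = 0·3 + 0·1 + 2·0 + 1·1 = 1
  a_8 = 0·1 + 0·3 + 2·1 + 1·0 = 2
  a_9 = 0·2 + 0·1 + 2·3 + 1·1 = 7
  a_10 = 0·7 + 0·2 + 2·1 + 1·3 = 5

0,0,2,1 ; 5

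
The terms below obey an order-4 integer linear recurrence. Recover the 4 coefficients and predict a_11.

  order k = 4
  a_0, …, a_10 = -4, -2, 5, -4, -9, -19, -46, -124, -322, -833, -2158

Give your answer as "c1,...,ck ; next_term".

2,1,1,1 ; -5595

  a_4 = 2·-4 + 1·5 + 1·-2 + 1·-4 = -9
  a_5 = 2·-9 + 1·-4 + 1·5 + 1·-2 = -19
  a_6 = 2·-19 + 1·-9 + 1·-4 + 1·5 = -46
  a_7 = 2·-46 + 1·-19 + 1·-9 + 1·-4 = -124
  a_8 = 2·-124 + 1·-46 + 1·-19 + 1·-9 = -322
  a_9 = 2·-322 + 1·-124 + 1·-46 + 1·-19 = -833
  a_10 = 2·-833 + 1·-322 + 1·-124 + 1·-46 = -2158
  a_11 = 2·-2158 + 1·-833 + 1·-322 + 1·-124 = -5595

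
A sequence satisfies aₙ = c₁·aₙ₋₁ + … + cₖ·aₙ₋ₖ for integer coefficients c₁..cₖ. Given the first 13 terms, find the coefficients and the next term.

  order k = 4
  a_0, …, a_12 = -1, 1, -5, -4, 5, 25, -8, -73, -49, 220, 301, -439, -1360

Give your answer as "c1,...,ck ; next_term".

0,-2,-3,2 ; 415

  a_4 = 0·-4 + -2·-5 + -3·1 + 2·-1 = 5
  a_5 = 0·5 + -2·-4 + -3·-5 + 2·1 = 25
  a_6 = 0·25 + -2·5 + -3·-4 + 2·-5 = -8
  a_7 = 0·-8 + -2·25 + -3·5 + 2·-4 = -73
  a_8 = 0·-73 + -2·-8 + -3·25 + 2·5 = -49
  a_9 = 0·-49 + -2·-73 + -3·-8 + 2·25 = 220
  a_10 = 0·220 + -2·-49 + -3·-73 + 2·-8 = 301
  a_11 = 0·301 + -2·220 + -3·-49 + 2·-73 = -439
  a_12 = 0·-439 + -2·301 + -3·220 + 2·-49 = -1360
  a_13 = 0·-1360 + -2·-439 + -3·301 + 2·220 = 415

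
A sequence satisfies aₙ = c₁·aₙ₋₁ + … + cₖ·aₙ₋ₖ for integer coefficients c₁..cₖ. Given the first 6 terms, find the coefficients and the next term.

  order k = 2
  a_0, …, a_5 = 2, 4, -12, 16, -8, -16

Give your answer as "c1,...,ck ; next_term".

-2,-2 ; 48

  a_2 = -2·4 + -2·2 = -12
  a_3 = -2·-12 + -2·4 = 16
  a_4 = -2·16 + -2·-12 = -8
  a_5 = -2·-8 + -2·16 = -16
  a_6 = -2·-16 + -2·-8 = 48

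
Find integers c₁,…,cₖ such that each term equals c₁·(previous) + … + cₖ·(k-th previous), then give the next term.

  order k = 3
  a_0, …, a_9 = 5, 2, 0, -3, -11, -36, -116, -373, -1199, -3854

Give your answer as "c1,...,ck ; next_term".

  a_3 = 3·0 + 1·2 + -1·5 = -3
  a_4 = 3·-3 + 1·0 + -1·2 = -11
  a_5 = 3·-11 + 1·-3 + -1·0 = -36
  a_6 = 3·-36 + 1·-11 + -1·-3 = -116
  a_7 = 3·-116 + 1·-36 + -1·-11 = -373
  a_8 = 3·-373 + 1·-116 + -1·-36 = -1199
  a_9 = 3·-1199 + 1·-373 + -1·-116 = -3854
  a_10 = 3·-3854 + 1·-1199 + -1·-373 = -12388

3,1,-1 ; -12388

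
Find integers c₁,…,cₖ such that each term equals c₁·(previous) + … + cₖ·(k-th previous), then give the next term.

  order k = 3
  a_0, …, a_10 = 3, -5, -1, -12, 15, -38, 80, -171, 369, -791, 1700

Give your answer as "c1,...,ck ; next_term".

  a_3 = -1·-1 + 2·-5 + -1·3 = -12
  a_4 = -1·-12 + 2·-1 + -1·-5 = 15
  a_5 = -1·15 + 2·-12 + -1·-1 = -38
  a_6 = -1·-38 + 2·15 + -1·-12 = 80
  a_7 = -1·80 + 2·-38 + -1·15 = -171
  a_8 = -1·-171 + 2·80 + -1·-38 = 369
  a_9 = -1·369 + 2·-171 + -1·80 = -791
  a_10 = -1·-791 + 2·369 + -1·-171 = 1700
  a_11 = -1·1700 + 2·-791 + -1·369 = -3651

-1,2,-1 ; -3651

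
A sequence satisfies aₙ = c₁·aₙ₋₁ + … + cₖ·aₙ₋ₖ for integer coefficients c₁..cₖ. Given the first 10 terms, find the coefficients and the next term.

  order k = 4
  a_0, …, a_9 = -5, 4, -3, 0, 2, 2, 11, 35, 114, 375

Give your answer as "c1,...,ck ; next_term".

3,1,0,-1 ; 1228

  a_4 = 3·0 + 1·-3 + 0·4 + -1·-5 = 2
  a_5 = 3·2 + 1·0 + 0·-3 + -1·4 = 2
  a_6 = 3·2 + 1·2 + 0·0 + -1·-3 = 11
  a_7 = 3·11 + 1·2 + 0·2 + -1·0 = 35
  a_8 = 3·35 + 1·11 + 0·2 + -1·2 = 114
  a_9 = 3·114 + 1·35 + 0·11 + -1·2 = 375
  a_10 = 3·375 + 1·114 + 0·35 + -1·11 = 1228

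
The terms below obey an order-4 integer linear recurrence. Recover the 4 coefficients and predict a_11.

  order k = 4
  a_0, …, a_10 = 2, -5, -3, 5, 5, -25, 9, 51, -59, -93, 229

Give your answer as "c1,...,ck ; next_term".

  a_4 = -1·5 + -2·-3 + 0·-5 + 2·2 = 5
  a_5 = -1·5 + -2·5 + 0·-3 + 2·-5 = -25
  a_6 = -1·-25 + -2·5 + 0·5 + 2·-3 = 9
  a_7 = -1·9 + -2·-25 + 0·5 + 2·5 = 51
  a_8 = -1·51 + -2·9 + 0·-25 + 2·5 = -59
  a_9 = -1·-59 + -2·51 + 0·9 + 2·-25 = -93
  a_10 = -1·-93 + -2·-59 + 0·51 + 2·9 = 229
  a_11 = -1·229 + -2·-93 + 0·-59 + 2·51 = 59

-1,-2,0,2 ; 59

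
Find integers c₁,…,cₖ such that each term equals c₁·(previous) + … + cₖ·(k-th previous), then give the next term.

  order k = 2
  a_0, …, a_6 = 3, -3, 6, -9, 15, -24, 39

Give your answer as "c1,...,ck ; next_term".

  a_2 = -1·-3 + 1·3 = 6
  a_3 = -1·6 + 1·-3 = -9
  a_4 = -1·-9 + 1·6 = 15
  a_5 = -1·15 + 1·-9 = -24
  a_6 = -1·-24 + 1·15 = 39
  a_7 = -1·39 + 1·-24 = -63

-1,1 ; -63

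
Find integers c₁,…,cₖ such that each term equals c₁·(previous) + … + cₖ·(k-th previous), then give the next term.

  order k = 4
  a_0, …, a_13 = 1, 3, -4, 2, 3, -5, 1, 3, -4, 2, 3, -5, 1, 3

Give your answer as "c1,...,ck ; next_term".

  a_4 = 0·2 + -1·-4 + 0·3 + -1·1 = 3
  a_5 = 0·3 + -1·2 + 0·-4 + -1·3 = -5
  a_6 = 0·-5 + -1·3 + 0·2 + -1·-4 = 1
  a_7 = 0·1 + -1·-5 + 0·3 + -1·2 = 3
  a_8 = 0·3 + -1·1 + 0·-5 + -1·3 = -4
  a_9 = 0·-4 + -1·3 + 0·1 + -1·-5 = 2
  a_10 = 0·2 + -1·-4 + 0·3 + -1·1 = 3
  a_11 = 0·3 + -1·2 + 0·-4 + -1·3 = -5
  a_12 = 0·-5 + -1·3 + 0·2 + -1·-4 = 1
  a_13 = 0·1 + -1·-5 + 0·3 + -1·2 = 3
  a_14 = 0·3 + -1·1 + 0·-5 + -1·3 = -4

0,-1,0,-1 ; -4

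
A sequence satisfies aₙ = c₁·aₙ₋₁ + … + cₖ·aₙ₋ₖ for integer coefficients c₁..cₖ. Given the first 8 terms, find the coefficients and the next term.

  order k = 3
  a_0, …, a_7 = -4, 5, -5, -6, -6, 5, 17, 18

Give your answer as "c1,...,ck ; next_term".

1,-1,-1 ; -4

  a_3 = 1·-5 + -1·5 + -1·-4 = -6
  a_4 = 1·-6 + -1·-5 + -1·5 = -6
  a_5 = 1·-6 + -1·-6 + -1·-5 = 5
  a_6 = 1·5 + -1·-6 + -1·-6 = 17
  a_7 = 1·17 + -1·5 + -1·-6 = 18
  a_8 = 1·18 + -1·17 + -1·5 = -4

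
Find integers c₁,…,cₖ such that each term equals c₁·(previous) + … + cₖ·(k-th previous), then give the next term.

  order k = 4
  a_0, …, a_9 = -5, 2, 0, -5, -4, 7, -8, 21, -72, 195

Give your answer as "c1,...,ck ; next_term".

-2,1,-2,2 ; -520

  a_4 = -2·-5 + 1·0 + -2·2 + 2·-5 = -4
  a_5 = -2·-4 + 1·-5 + -2·0 + 2·2 = 7
  a_6 = -2·7 + 1·-4 + -2·-5 + 2·0 = -8
  a_7 = -2·-8 + 1·7 + -2·-4 + 2·-5 = 21
  a_8 = -2·21 + 1·-8 + -2·7 + 2·-4 = -72
  a_9 = -2·-72 + 1·21 + -2·-8 + 2·7 = 195
  a_10 = -2·195 + 1·-72 + -2·21 + 2·-8 = -520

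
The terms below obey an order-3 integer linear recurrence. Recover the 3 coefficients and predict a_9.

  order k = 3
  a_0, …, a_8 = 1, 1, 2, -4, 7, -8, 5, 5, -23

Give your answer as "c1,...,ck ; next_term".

  a_3 = -2·2 + -1·1 + 1·1 = -4
  a_4 = -2·-4 + -1·2 + 1·1 = 7
  a_5 = -2·7 + -1·-4 + 1·2 = -8
  a_6 = -2·-8 + -1·7 + 1·-4 = 5
  a_7 = -2·5 + -1·-8 + 1·7 = 5
  a_8 = -2·5 + -1·5 + 1·-8 = -23
  a_9 = -2·-23 + -1·5 + 1·5 = 46

-2,-1,1 ; 46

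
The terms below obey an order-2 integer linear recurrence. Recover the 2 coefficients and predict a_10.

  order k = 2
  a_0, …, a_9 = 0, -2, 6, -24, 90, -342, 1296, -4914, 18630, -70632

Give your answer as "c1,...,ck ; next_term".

-3,3 ; 267786

  a_2 = -3·-2 + 3·0 = 6
  a_3 = -3·6 + 3·-2 = -24
  a_4 = -3·-24 + 3·6 = 90
  a_5 = -3·90 + 3·-24 = -342
  a_6 = -3·-342 + 3·90 = 1296
  a_7 = -3·1296 + 3·-342 = -4914
  a_8 = -3·-4914 + 3·1296 = 18630
  a_9 = -3·18630 + 3·-4914 = -70632
  a_10 = -3·-70632 + 3·18630 = 267786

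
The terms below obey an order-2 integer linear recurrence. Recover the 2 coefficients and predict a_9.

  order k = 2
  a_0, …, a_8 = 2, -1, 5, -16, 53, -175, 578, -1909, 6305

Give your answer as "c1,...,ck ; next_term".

-3,1 ; -20824

  a_2 = -3·-1 + 1·2 = 5
  a_3 = -3·5 + 1·-1 = -16
  a_4 = -3·-16 + 1·5 = 53
  a_5 = -3·53 + 1·-16 = -175
  a_6 = -3·-175 + 1·53 = 578
  a_7 = -3·578 + 1·-175 = -1909
  a_8 = -3·-1909 + 1·578 = 6305
  a_9 = -3·6305 + 1·-1909 = -20824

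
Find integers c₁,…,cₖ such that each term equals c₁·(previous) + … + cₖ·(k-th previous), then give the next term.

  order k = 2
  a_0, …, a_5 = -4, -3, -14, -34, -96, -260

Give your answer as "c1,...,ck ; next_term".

2,2 ; -712

  a_2 = 2·-3 + 2·-4 = -14
  a_3 = 2·-14 + 2·-3 = -34
  a_4 = 2·-34 + 2·-14 = -96
  a_5 = 2·-96 + 2·-34 = -260
  a_6 = 2·-260 + 2·-96 = -712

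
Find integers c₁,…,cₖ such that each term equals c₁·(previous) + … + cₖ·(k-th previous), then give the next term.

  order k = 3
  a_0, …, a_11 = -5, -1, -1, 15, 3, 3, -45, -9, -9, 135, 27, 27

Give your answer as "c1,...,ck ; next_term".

0,0,-3 ; -405

  a_3 = 0·-1 + 0·-1 + -3·-5 = 15
  a_4 = 0·15 + 0·-1 + -3·-1 = 3
  a_5 = 0·3 + 0·15 + -3·-1 = 3
  a_6 = 0·3 + 0·3 + -3·15 = -45
  a_7 = 0·-45 + 0·3 + -3·3 = -9
  a_8 = 0·-9 + 0·-45 + -3·3 = -9
  a_9 = 0·-9 + 0·-9 + -3·-45 = 135
  a_10 = 0·135 + 0·-9 + -3·-9 = 27
  a_11 = 0·27 + 0·135 + -3·-9 = 27
  a_12 = 0·27 + 0·27 + -3·135 = -405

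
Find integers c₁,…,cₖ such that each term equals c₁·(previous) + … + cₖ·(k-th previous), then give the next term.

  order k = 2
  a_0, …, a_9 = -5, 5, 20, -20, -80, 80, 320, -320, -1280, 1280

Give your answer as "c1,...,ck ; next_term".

0,-4 ; 5120

  a_2 = 0·5 + -4·-5 = 20
  a_3 = 0·20 + -4·5 = -20
  a_4 = 0·-20 + -4·20 = -80
  a_5 = 0·-80 + -4·-20 = 80
  a_6 = 0·80 + -4·-80 = 320
  a_7 = 0·320 + -4·80 = -320
  a_8 = 0·-320 + -4·320 = -1280
  a_9 = 0·-1280 + -4·-320 = 1280
  a_10 = 0·1280 + -4·-1280 = 5120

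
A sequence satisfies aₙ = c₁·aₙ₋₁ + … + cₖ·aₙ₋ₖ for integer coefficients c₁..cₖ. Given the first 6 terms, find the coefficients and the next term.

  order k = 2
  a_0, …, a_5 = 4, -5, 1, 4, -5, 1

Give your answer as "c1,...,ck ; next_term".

-1,-1 ; 4

  a_2 = -1·-5 + -1·4 = 1
  a_3 = -1·1 + -1·-5 = 4
  a_4 = -1·4 + -1·1 = -5
  a_5 = -1·-5 + -1·4 = 1
  a_6 = -1·1 + -1·-5 = 4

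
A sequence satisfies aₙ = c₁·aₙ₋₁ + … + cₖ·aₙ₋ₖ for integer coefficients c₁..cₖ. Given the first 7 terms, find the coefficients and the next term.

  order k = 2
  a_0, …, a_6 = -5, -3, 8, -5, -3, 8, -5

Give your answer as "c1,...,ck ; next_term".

  a_2 = -1·-3 + -1·-5 = 8
  a_3 = -1·8 + -1·-3 = -5
  a_4 = -1·-5 + -1·8 = -3
  a_5 = -1·-3 + -1·-5 = 8
  a_6 = -1·8 + -1·-3 = -5
  a_7 = -1·-5 + -1·8 = -3

-1,-1 ; -3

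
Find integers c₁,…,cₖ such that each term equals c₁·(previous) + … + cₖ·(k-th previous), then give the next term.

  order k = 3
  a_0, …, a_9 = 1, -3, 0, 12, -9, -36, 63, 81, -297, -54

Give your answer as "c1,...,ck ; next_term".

  a_3 = 0·0 + -3·-3 + 3·1 = 12
  a_4 = 0·12 + -3·0 + 3·-3 = -9
  a_5 = 0·-9 + -3·12 + 3·0 = -36
  a_6 = 0·-36 + -3·-9 + 3·12 = 63
  a_7 = 0·63 + -3·-36 + 3·-9 = 81
  a_8 = 0·81 + -3·63 + 3·-36 = -297
  a_9 = 0·-297 + -3·81 + 3·63 = -54
  a_10 = 0·-54 + -3·-297 + 3·81 = 1134

0,-3,3 ; 1134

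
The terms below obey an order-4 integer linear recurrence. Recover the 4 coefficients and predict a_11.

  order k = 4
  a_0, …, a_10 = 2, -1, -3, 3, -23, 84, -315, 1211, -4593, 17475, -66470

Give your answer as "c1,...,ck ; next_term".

-3,3,-1,-3 ; 252795

  a_4 = -3·3 + 3·-3 + -1·-1 + -3·2 = -23
  a_5 = -3·-23 + 3·3 + -1·-3 + -3·-1 = 84
  a_6 = -3·84 + 3·-23 + -1·3 + -3·-3 = -315
  a_7 = -3·-315 + 3·84 + -1·-23 + -3·3 = 1211
  a_8 = -3·1211 + 3·-315 + -1·84 + -3·-23 = -4593
  a_9 = -3·-4593 + 3·1211 + -1·-315 + -3·84 = 17475
  a_10 = -3·17475 + 3·-4593 + -1·1211 + -3·-315 = -66470
  a_11 = -3·-66470 + 3·17475 + -1·-4593 + -3·1211 = 252795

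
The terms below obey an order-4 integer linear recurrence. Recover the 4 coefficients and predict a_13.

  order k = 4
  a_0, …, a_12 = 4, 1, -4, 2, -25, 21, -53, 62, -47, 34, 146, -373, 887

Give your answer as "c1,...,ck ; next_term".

  a_4 = -1·2 + 2·-4 + 1·1 + -4·4 = -25
  a_5 = -1·-25 + 2·2 + 1·-4 + -4·1 = 21
  a_6 = -1·21 + 2·-25 + 1·2 + -4·-4 = -53
  a_7 = -1·-53 + 2·21 + 1·-25 + -4·2 = 62
  a_8 = -1·62 + 2·-53 + 1·21 + -4·-25 = -47
  a_9 = -1·-47 + 2·62 + 1·-53 + -4·21 = 34
  a_10 = -1·34 + 2·-47 + 1·62 + -4·-53 = 146
  a_11 = -1·146 + 2·34 + 1·-47 + -4·62 = -373
  a_12 = -1·-373 + 2·146 + 1·34 + -4·-47 = 887
  a_13 = -1·887 + 2·-373 + 1·146 + -4·34 = -1623

-1,2,1,-4 ; -1623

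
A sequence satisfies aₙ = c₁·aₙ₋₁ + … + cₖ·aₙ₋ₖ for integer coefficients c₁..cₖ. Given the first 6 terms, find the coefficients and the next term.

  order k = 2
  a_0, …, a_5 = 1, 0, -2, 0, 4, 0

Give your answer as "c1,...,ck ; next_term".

  a_2 = 0·0 + -2·1 = -2
  a_3 = 0·-2 + -2·0 = 0
  a_4 = 0·0 + -2·-2 = 4
  a_5 = 0·4 + -2·0 = 0
  a_6 = 0·0 + -2·4 = -8

0,-2 ; -8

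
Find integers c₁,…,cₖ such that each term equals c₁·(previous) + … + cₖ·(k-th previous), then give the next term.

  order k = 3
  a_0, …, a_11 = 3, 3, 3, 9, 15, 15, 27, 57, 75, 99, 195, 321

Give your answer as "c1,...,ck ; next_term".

  a_3 = 1·3 + -1·3 + 3·3 = 9
  a_4 = 1·9 + -1·3 + 3·3 = 15
  a_5 = 1·15 + -1·9 + 3·3 = 15
  a_6 = 1·15 + -1·15 + 3·9 = 27
  a_7 = 1·27 + -1·15 + 3·15 = 57
  a_8 = 1·57 + -1·27 + 3·15 = 75
  a_9 = 1·75 + -1·57 + 3·27 = 99
  a_10 = 1·99 + -1·75 + 3·57 = 195
  a_11 = 1·195 + -1·99 + 3·75 = 321
  a_12 = 1·321 + -1·195 + 3·99 = 423

1,-1,3 ; 423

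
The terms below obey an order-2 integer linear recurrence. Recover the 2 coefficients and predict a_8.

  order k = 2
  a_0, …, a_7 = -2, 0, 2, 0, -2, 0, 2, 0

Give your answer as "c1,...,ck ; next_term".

0,-1 ; -2

  a_2 = 0·0 + -1·-2 = 2
  a_3 = 0·2 + -1·0 = 0
  a_4 = 0·0 + -1·2 = -2
  a_5 = 0·-2 + -1·0 = 0
  a_6 = 0·0 + -1·-2 = 2
  a_7 = 0·2 + -1·0 = 0
  a_8 = 0·0 + -1·2 = -2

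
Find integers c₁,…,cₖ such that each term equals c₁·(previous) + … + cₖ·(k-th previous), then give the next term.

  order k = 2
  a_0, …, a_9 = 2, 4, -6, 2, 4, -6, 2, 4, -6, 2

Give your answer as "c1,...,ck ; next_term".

-1,-1 ; 4

  a_2 = -1·4 + -1·2 = -6
  a_3 = -1·-6 + -1·4 = 2
  a_4 = -1·2 + -1·-6 = 4
  a_5 = -1·4 + -1·2 = -6
  a_6 = -1·-6 + -1·4 = 2
  a_7 = -1·2 + -1·-6 = 4
  a_8 = -1·4 + -1·2 = -6
  a_9 = -1·-6 + -1·4 = 2
  a_10 = -1·2 + -1·-6 = 4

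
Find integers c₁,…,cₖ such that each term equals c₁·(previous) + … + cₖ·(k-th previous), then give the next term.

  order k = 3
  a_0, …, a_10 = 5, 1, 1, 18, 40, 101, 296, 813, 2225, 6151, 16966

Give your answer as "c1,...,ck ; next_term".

2,1,3 ; 46758

  a_3 = 2·1 + 1·1 + 3·5 = 18
  a_4 = 2·18 + 1·1 + 3·1 = 40
  a_5 = 2·40 + 1·18 + 3·1 = 101
  a_6 = 2·101 + 1·40 + 3·18 = 296
  a_7 = 2·296 + 1·101 + 3·40 = 813
  a_8 = 2·813 + 1·296 + 3·101 = 2225
  a_9 = 2·2225 + 1·813 + 3·296 = 6151
  a_10 = 2·6151 + 1·2225 + 3·813 = 16966
  a_11 = 2·16966 + 1·6151 + 3·2225 = 46758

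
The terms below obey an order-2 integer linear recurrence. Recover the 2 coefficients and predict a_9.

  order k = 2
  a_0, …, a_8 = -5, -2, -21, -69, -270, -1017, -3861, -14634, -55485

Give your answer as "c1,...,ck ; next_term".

3,3 ; -210357

  a_2 = 3·-2 + 3·-5 = -21
  a_3 = 3·-21 + 3·-2 = -69
  a_4 = 3·-69 + 3·-21 = -270
  a_5 = 3·-270 + 3·-69 = -1017
  a_6 = 3·-1017 + 3·-270 = -3861
  a_7 = 3·-3861 + 3·-1017 = -14634
  a_8 = 3·-14634 + 3·-3861 = -55485
  a_9 = 3·-55485 + 3·-14634 = -210357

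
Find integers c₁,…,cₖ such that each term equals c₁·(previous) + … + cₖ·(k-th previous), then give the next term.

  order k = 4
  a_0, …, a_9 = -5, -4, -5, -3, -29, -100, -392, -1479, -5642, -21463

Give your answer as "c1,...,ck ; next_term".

  a_4 = 3·-3 + 3·-5 + 0·-4 + 1·-5 = -29
  a_5 = 3·-29 + 3·-3 + 0·-5 + 1·-4 = -100
  a_6 = 3·-100 + 3·-29 + 0·-3 + 1·-5 = -392
  a_7 = 3·-392 + 3·-100 + 0·-29 + 1·-3 = -1479
  a_8 = 3·-1479 + 3·-392 + 0·-100 + 1·-29 = -5642
  a_9 = 3·-5642 + 3·-1479 + 0·-392 + 1·-100 = -21463
  a_10 = 3·-21463 + 3·-5642 + 0·-1479 + 1·-392 = -81707

3,3,0,1 ; -81707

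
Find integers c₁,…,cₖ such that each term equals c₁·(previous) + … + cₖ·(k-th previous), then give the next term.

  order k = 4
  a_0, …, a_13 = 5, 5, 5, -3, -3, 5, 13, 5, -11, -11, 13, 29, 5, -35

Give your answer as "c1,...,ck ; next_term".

  a_4 = 1·-3 + -1·5 + 0·5 + 1·5 = -3
  a_5 = 1·-3 + -1·-3 + 0·5 + 1·5 = 5
  a_6 = 1·5 + -1·-3 + 0·-3 + 1·5 = 13
  a_7 = 1·13 + -1·5 + 0·-3 + 1·-3 = 5
  a_8 = 1·5 + -1·13 + 0·5 + 1·-3 = -11
  a_9 = 1·-11 + -1·5 + 0·13 + 1·5 = -11
  a_10 = 1·-11 + -1·-11 + 0·5 + 1·13 = 13
  a_11 = 1·13 + -1·-11 + 0·-11 + 1·5 = 29
  a_12 = 1·29 + -1·13 + 0·-11 + 1·-11 = 5
  a_13 = 1·5 + -1·29 + 0·13 + 1·-11 = -35
  a_14 = 1·-35 + -1·5 + 0·29 + 1·13 = -27

1,-1,0,1 ; -27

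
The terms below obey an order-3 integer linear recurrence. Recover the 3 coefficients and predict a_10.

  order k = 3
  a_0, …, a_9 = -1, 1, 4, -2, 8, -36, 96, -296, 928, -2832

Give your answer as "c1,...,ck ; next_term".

-2,2,-4 ; 8704

  a_3 = -2·4 + 2·1 + -4·-1 = -2
  a_4 = -2·-2 + 2·4 + -4·1 = 8
  a_5 = -2·8 + 2·-2 + -4·4 = -36
  a_6 = -2·-36 + 2·8 + -4·-2 = 96
  a_7 = -2·96 + 2·-36 + -4·8 = -296
  a_8 = -2·-296 + 2·96 + -4·-36 = 928
  a_9 = -2·928 + 2·-296 + -4·96 = -2832
  a_10 = -2·-2832 + 2·928 + -4·-296 = 8704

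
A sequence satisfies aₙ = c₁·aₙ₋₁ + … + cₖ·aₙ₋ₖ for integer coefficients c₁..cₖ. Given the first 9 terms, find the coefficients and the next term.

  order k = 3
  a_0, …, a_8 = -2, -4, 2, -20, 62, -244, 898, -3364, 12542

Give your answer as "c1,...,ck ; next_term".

  a_3 = -3·2 + 3·-4 + 1·-2 = -20
  a_4 = -3·-20 + 3·2 + 1·-4 = 62
  a_5 = -3·62 + 3·-20 + 1·2 = -244
  a_6 = -3·-244 + 3·62 + 1·-20 = 898
  a_7 = -3·898 + 3·-244 + 1·62 = -3364
  a_8 = -3·-3364 + 3·898 + 1·-244 = 12542
  a_9 = -3·12542 + 3·-3364 + 1·898 = -46820

-3,3,1 ; -46820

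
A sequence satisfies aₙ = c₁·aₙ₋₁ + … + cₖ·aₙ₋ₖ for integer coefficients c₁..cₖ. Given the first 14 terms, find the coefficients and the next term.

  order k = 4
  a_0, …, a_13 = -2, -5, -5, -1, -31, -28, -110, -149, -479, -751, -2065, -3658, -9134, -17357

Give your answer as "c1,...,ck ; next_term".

0,3,2,3 ; -40913

  a_4 = 0·-1 + 3·-5 + 2·-5 + 3·-2 = -31
  a_5 = 0·-31 + 3·-1 + 2·-5 + 3·-5 = -28
  a_6 = 0·-28 + 3·-31 + 2·-1 + 3·-5 = -110
  a_7 = 0·-110 + 3·-28 + 2·-31 + 3·-1 = -149
  a_8 = 0·-149 + 3·-110 + 2·-28 + 3·-31 = -479
  a_9 = 0·-479 + 3·-149 + 2·-110 + 3·-28 = -751
  a_10 = 0·-751 + 3·-479 + 2·-149 + 3·-110 = -2065
  a_11 = 0·-2065 + 3·-751 + 2·-479 + 3·-149 = -3658
  a_12 = 0·-3658 + 3·-2065 + 2·-751 + 3·-479 = -9134
  a_13 = 0·-9134 + 3·-3658 + 2·-2065 + 3·-751 = -17357
  a_14 = 0·-17357 + 3·-9134 + 2·-3658 + 3·-2065 = -40913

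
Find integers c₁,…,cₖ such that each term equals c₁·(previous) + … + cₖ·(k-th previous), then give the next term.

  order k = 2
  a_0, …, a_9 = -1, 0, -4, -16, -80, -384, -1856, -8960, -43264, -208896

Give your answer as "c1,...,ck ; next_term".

4,4 ; -1008640

  a_2 = 4·0 + 4·-1 = -4
  a_3 = 4·-4 + 4·0 = -16
  a_4 = 4·-16 + 4·-4 = -80
  a_5 = 4·-80 + 4·-16 = -384
  a_6 = 4·-384 + 4·-80 = -1856
  a_7 = 4·-1856 + 4·-384 = -8960
  a_8 = 4·-8960 + 4·-1856 = -43264
  a_9 = 4·-43264 + 4·-8960 = -208896
  a_10 = 4·-208896 + 4·-43264 = -1008640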